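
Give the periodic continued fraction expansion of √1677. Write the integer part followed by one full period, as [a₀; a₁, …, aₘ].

a₀ = ⌊√1677⌋ = 40.
With m₀=0, d₀=1 and mₖ₊₁ = dₖaₖ − mₖ, dₖ₊₁ = (n − mₖ₊₁²)/dₖ, aₖ₊₁ = ⌊(a₀+mₖ₊₁)/dₖ₊₁⌋:
  k=1: m=40, d=77, a=1
  k=2: m=37, d=4, a=19
  k=3: m=39, d=39, a=2
  k=4: m=39, d=4, a=19
  k=5: m=37, d=77, a=1
  k=6: m=40, d=1, a=80
d=1 and a=2a₀=80 at k=6, so the next step gives (m, d) = (40, 77) again — its k=1 value — and the period has length 6.

[40; 1, 19, 2, 19, 1, 80]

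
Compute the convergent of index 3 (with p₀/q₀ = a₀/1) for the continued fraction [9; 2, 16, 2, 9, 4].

Using pₖ = aₖpₖ₋₁ + pₖ₋₂, qₖ = aₖqₖ₋₁ + qₖ₋₂ (with p₋₁=1, p₋₂=0, q₋₁=0, q₋₂=1):
  k=0: a=9, p=9, q=1
  k=1: a=2, p=19, q=2
  k=2: a=16, p=313, q=33
  k=3: a=2, p=645, q=68

645/68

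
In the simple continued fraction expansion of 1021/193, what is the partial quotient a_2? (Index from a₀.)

1021 = 5·193 + 56   →  a_0 = 5
193 = 3·56 + 25   →  a_1 = 3
56 = 2·25 + 6   →  a_2 = 2

2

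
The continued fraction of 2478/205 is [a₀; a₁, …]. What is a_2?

2478 = 12·205 + 18   →  a_0 = 12
205 = 11·18 + 7   →  a_1 = 11
18 = 2·7 + 4   →  a_2 = 2

2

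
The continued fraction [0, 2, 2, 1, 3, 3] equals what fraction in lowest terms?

Fold from the inside: start with 3/1.
  3 + 1/3 = 10/3
  1 + 3/10 = 13/10
  2 + 10/13 = 36/13
  2 + 13/36 = 85/36
  0 + 36/85 = 36/85

36/85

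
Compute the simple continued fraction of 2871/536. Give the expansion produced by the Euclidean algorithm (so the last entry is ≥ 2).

[5; 2, 1, 4, 6, 6]

2871 = 5×536 + 191
536 = 2×191 + 154
191 = 1×154 + 37
154 = 4×37 + 6
37 = 6×6 + 1
6 = 6×1 + 0  (stop)
So 2871/536 = [5; 2, 1, 4, 6, 6].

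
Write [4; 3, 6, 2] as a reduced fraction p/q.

177/41

Using pₖ = aₖpₖ₋₁ + pₖ₋₂ and qₖ = aₖqₖ₋₁ + qₖ₋₂:
  k=0: a=4, p=4, q=1
  k=1: a=3, p=13, q=3
  k=2: a=6, p=82, q=19
  k=3: a=2, p=177, q=41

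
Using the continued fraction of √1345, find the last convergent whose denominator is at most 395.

4841/132

√1345 = [36; 1, 2, 14, 2, 1, 72, …] (period length 6).
Convergents:
  p_0/q_0 = 36/1
  p_1/q_1 = 37/1
  p_2/q_2 = 110/3
  p_3/q_3 = 1577/43
  p_4/q_4 = 3264/89
  p_5/q_5 = 4841/132
  p_6/q_6 = 351816/9593
q_5 = 132 ≤ 395 < 9593 = q_6, so the answer is 4841/132.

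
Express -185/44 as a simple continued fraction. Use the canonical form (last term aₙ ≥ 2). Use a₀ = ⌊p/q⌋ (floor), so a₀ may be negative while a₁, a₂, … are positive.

[-5; 1, 3, 1, 8]

-185 = -5×44 + 35
44 = 1×35 + 9
35 = 3×9 + 8
9 = 1×8 + 1
8 = 8×1 + 0  (stop)
So -185/44 = [-5; 1, 3, 1, 8].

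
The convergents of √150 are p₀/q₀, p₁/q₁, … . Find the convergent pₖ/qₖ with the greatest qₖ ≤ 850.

√150 = [12; 4, 24, …] (period length 2).
Convergents:
  p_0/q_0 = 12/1
  p_1/q_1 = 49/4
  p_2/q_2 = 1188/97
  p_3/q_3 = 4801/392
  p_4/q_4 = 116412/9505
q_3 = 392 ≤ 850 < 9505 = q_4, so the answer is 4801/392.

4801/392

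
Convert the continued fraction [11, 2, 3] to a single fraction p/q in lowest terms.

Fold from the inside: start with 3/1.
  2 + 1/3 = 7/3
  11 + 3/7 = 80/7

80/7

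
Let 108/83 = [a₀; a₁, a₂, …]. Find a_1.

3

108 = 1·83 + 25   →  a_0 = 1
83 = 3·25 + 8   →  a_1 = 3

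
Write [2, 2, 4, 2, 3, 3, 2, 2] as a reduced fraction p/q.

Fold from the inside: start with 2/1.
  2 + 1/2 = 5/2
  3 + 2/5 = 17/5
  3 + 5/17 = 56/17
  2 + 17/56 = 129/56
  4 + 56/129 = 572/129
  2 + 129/572 = 1273/572
  2 + 572/1273 = 3118/1273

3118/1273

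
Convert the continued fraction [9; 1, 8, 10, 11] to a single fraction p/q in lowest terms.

Fold from the inside: start with 11/1.
  10 + 1/11 = 111/11
  8 + 11/111 = 899/111
  1 + 111/899 = 1010/899
  9 + 899/1010 = 9989/1010

9989/1010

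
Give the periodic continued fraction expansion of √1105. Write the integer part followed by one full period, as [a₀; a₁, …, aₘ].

[33; 4, 7, 7, 4, 66]

a₀ = ⌊√1105⌋ = 33.
With m₀=0, d₀=1 and mₖ₊₁ = dₖaₖ − mₖ, dₖ₊₁ = (n − mₖ₊₁²)/dₖ, aₖ₊₁ = ⌊(a₀+mₖ₊₁)/dₖ₊₁⌋:
  k=1: m=33, d=16, a=4
  k=2: m=31, d=9, a=7
  k=3: m=32, d=9, a=7
  k=4: m=31, d=16, a=4
  k=5: m=33, d=1, a=66
d=1 and a=2a₀=66 at k=5, so the next step gives (m, d) = (33, 16) again — its k=1 value — and the period has length 5.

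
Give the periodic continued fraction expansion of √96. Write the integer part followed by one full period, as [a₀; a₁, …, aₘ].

[9; 1, 3, 1, 18]

a₀ = ⌊√96⌋ = 9.
With m₀=0, d₀=1 and mₖ₊₁ = dₖaₖ − mₖ, dₖ₊₁ = (n − mₖ₊₁²)/dₖ, aₖ₊₁ = ⌊(a₀+mₖ₊₁)/dₖ₊₁⌋:
  k=1: m=9, d=15, a=1
  k=2: m=6, d=4, a=3
  k=3: m=6, d=15, a=1
  k=4: m=9, d=1, a=18
d=1 and a=2a₀=18 at k=4, so the next step gives (m, d) = (9, 15) again — its k=1 value — and the period has length 4.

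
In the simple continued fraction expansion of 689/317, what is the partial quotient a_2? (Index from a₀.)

1

689 = 2·317 + 55   →  a_0 = 2
317 = 5·55 + 42   →  a_1 = 5
55 = 1·42 + 13   →  a_2 = 1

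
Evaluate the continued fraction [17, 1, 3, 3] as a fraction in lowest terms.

231/13

Using pₖ = aₖpₖ₋₁ + pₖ₋₂ and qₖ = aₖqₖ₋₁ + qₖ₋₂:
  k=0: a=17, p=17, q=1
  k=1: a=1, p=18, q=1
  k=2: a=3, p=71, q=4
  k=3: a=3, p=231, q=13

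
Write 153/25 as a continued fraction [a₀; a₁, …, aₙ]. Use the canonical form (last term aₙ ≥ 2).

153 = 6×25 + 3
25 = 8×3 + 1
3 = 3×1 + 0  (stop)
So 153/25 = [6; 8, 3].

[6; 8, 3]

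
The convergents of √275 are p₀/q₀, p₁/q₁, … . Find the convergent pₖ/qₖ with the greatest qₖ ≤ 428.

6683/403

√275 = [16; 1, 1, 2, 1, 1, 32, …] (period length 6).
Convergents:
  p_0/q_0 = 16/1
  p_1/q_1 = 17/1
  p_2/q_2 = 33/2
  p_3/q_3 = 83/5
  p_4/q_4 = 116/7
  p_5/q_5 = 199/12
  p_6/q_6 = 6484/391
  p_7/q_7 = 6683/403
  p_8/q_8 = 13167/794
q_7 = 403 ≤ 428 < 794 = q_8, so the answer is 6683/403.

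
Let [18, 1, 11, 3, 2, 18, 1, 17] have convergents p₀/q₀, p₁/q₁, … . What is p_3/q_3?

Using pₖ = aₖpₖ₋₁ + pₖ₋₂, qₖ = aₖqₖ₋₁ + qₖ₋₂ (with p₋₁=1, p₋₂=0, q₋₁=0, q₋₂=1):
  k=0: a=18, p=18, q=1
  k=1: a=1, p=19, q=1
  k=2: a=11, p=227, q=12
  k=3: a=3, p=700, q=37

700/37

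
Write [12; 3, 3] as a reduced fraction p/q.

Using pₖ = aₖpₖ₋₁ + pₖ₋₂ and qₖ = aₖqₖ₋₁ + qₖ₋₂:
  k=0: a=12, p=12, q=1
  k=1: a=3, p=37, q=3
  k=2: a=3, p=123, q=10

123/10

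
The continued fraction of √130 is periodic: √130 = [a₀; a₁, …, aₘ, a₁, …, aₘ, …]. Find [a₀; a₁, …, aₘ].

a₀ = ⌊√130⌋ = 11.
With m₀=0, d₀=1 and mₖ₊₁ = dₖaₖ − mₖ, dₖ₊₁ = (n − mₖ₊₁²)/dₖ, aₖ₊₁ = ⌊(a₀+mₖ₊₁)/dₖ₊₁⌋:
  k=1: m=11, d=9, a=2
  k=2: m=7, d=9, a=2
  k=3: m=11, d=1, a=22
d=1 and a=2a₀=22 at k=3, so the next step gives (m, d) = (11, 9) again — its k=1 value — and the period has length 3.

[11; 2, 2, 22]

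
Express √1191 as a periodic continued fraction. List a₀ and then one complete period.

[34; 1, 1, 22, 1, 1, 68]

a₀ = ⌊√1191⌋ = 34.
With m₀=0, d₀=1 and mₖ₊₁ = dₖaₖ − mₖ, dₖ₊₁ = (n − mₖ₊₁²)/dₖ, aₖ₊₁ = ⌊(a₀+mₖ₊₁)/dₖ₊₁⌋:
  k=1: m=34, d=35, a=1
  k=2: m=1, d=34, a=1
  k=3: m=33, d=3, a=22
  k=4: m=33, d=34, a=1
  k=5: m=1, d=35, a=1
  k=6: m=34, d=1, a=68
d=1 and a=2a₀=68 at k=6, so the next step gives (m, d) = (34, 35) again — its k=1 value — and the period has length 6.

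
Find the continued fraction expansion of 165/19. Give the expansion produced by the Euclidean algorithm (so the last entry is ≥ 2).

165 = 8×19 + 13
19 = 1×13 + 6
13 = 2×6 + 1
6 = 6×1 + 0  (stop)
So 165/19 = [8; 1, 2, 6].

[8; 1, 2, 6]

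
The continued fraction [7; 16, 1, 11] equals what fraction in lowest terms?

1433/203

Using pₖ = aₖpₖ₋₁ + pₖ₋₂ and qₖ = aₖqₖ₋₁ + qₖ₋₂:
  k=0: a=7, p=7, q=1
  k=1: a=16, p=113, q=16
  k=2: a=1, p=120, q=17
  k=3: a=11, p=1433, q=203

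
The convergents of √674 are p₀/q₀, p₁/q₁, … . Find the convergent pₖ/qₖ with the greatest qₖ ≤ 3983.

35074/1351

√674 = [25; 1, 24, 1, 50, …] (period length 4).
Convergents:
  p_0/q_0 = 25/1
  p_1/q_1 = 26/1
  p_2/q_2 = 649/25
  p_3/q_3 = 675/26
  p_4/q_4 = 34399/1325
  p_5/q_5 = 35074/1351
  p_6/q_6 = 876175/33749
q_5 = 1351 ≤ 3983 < 33749 = q_6, so the answer is 35074/1351.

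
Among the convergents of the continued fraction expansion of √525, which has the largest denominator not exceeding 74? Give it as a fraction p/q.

527/23

√525 = [22; 1, 10, 2, 10, 1, 44, …] (period length 6).
Convergents:
  p_0/q_0 = 22/1
  p_1/q_1 = 23/1
  p_2/q_2 = 252/11
  p_3/q_3 = 527/23
  p_4/q_4 = 5522/241
q_3 = 23 ≤ 74 < 241 = q_4, so the answer is 527/23.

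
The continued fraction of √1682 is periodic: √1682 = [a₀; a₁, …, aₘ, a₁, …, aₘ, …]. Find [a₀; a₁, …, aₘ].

[41; 82]

a₀ = ⌊√1682⌋ = 41.
With m₀=0, d₀=1 and mₖ₊₁ = dₖaₖ − mₖ, dₖ₊₁ = (n − mₖ₊₁²)/dₖ, aₖ₊₁ = ⌊(a₀+mₖ₊₁)/dₖ₊₁⌋:
  k=1: m=41, d=1, a=82
d=1 and a=2a₀=82 at k=1, so the next step gives (m, d) = (41, 1) again — its k=1 value — and the period has length 1.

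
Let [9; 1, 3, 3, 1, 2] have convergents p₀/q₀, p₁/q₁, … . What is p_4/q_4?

Using pₖ = aₖpₖ₋₁ + pₖ₋₂, qₖ = aₖqₖ₋₁ + qₖ₋₂ (with p₋₁=1, p₋₂=0, q₋₁=0, q₋₂=1):
  k=0: a=9, p=9, q=1
  k=1: a=1, p=10, q=1
  k=2: a=3, p=39, q=4
  k=3: a=3, p=127, q=13
  k=4: a=1, p=166, q=17

166/17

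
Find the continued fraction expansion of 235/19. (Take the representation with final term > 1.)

235 = 12×19 + 7
19 = 2×7 + 5
7 = 1×5 + 2
5 = 2×2 + 1
2 = 2×1 + 0  (stop)
So 235/19 = [12; 2, 1, 2, 2].

[12; 2, 1, 2, 2]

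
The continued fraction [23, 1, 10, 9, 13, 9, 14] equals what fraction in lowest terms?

Fold from the inside: start with 14/1.
  9 + 1/14 = 127/14
  13 + 14/127 = 1665/127
  9 + 127/1665 = 15112/1665
  10 + 1665/15112 = 152785/15112
  1 + 15112/152785 = 167897/152785
  23 + 152785/167897 = 4014416/167897

4014416/167897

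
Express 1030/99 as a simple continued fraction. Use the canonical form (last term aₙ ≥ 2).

1030 = 10*99 + 40
99 = 2*40 + 19
40 = 2*19 + 2
19 = 9*2 + 1
2 = 2*1 + 0  (stop)
So 1030/99 = [10; 2, 2, 9, 2].

[10; 2, 2, 9, 2]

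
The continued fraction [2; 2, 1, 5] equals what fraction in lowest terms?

Fold from the inside: start with 5/1.
  1 + 1/5 = 6/5
  2 + 5/6 = 17/6
  2 + 6/17 = 40/17

40/17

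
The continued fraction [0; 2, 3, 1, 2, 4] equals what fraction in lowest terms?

Fold from the inside: start with 4/1.
  2 + 1/4 = 9/4
  1 + 4/9 = 13/9
  3 + 9/13 = 48/13
  2 + 13/48 = 109/48
  0 + 48/109 = 48/109

48/109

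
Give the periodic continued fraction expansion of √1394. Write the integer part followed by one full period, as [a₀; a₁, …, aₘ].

[37; 2, 1, 36, 1, 2, 74]

a₀ = ⌊√1394⌋ = 37.
With m₀=0, d₀=1 and mₖ₊₁ = dₖaₖ − mₖ, dₖ₊₁ = (n − mₖ₊₁²)/dₖ, aₖ₊₁ = ⌊(a₀+mₖ₊₁)/dₖ₊₁⌋:
  k=1: m=37, d=25, a=2
  k=2: m=13, d=49, a=1
  k=3: m=36, d=2, a=36
  k=4: m=36, d=49, a=1
  k=5: m=13, d=25, a=2
  k=6: m=37, d=1, a=74
d=1 and a=2a₀=74 at k=6, so the next step gives (m, d) = (37, 25) again — its k=1 value — and the period has length 6.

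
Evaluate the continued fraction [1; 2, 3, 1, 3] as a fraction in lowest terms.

49/34

Using pₖ = aₖpₖ₋₁ + pₖ₋₂ and qₖ = aₖqₖ₋₁ + qₖ₋₂:
  k=0: a=1, p=1, q=1
  k=1: a=2, p=3, q=2
  k=2: a=3, p=10, q=7
  k=3: a=1, p=13, q=9
  k=4: a=3, p=49, q=34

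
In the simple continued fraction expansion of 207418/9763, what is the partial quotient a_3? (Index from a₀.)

11

207418 = 21·9763 + 2395   →  a_0 = 21
9763 = 4·2395 + 183   →  a_1 = 4
2395 = 13·183 + 16   →  a_2 = 13
183 = 11·16 + 7   →  a_3 = 11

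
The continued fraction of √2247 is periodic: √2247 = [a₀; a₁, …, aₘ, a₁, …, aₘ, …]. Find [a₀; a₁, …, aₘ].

a₀ = ⌊√2247⌋ = 47.
With m₀=0, d₀=1 and mₖ₊₁ = dₖaₖ − mₖ, dₖ₊₁ = (n − mₖ₊₁²)/dₖ, aₖ₊₁ = ⌊(a₀+mₖ₊₁)/dₖ₊₁⌋:
  k=1: m=47, d=38, a=2
  k=2: m=29, d=37, a=2
  k=3: m=45, d=6, a=15
  k=4: m=45, d=37, a=2
  k=5: m=29, d=38, a=2
  k=6: m=47, d=1, a=94
d=1 and a=2a₀=94 at k=6, so the next step gives (m, d) = (47, 38) again — its k=1 value — and the period has length 6.

[47; 2, 2, 15, 2, 2, 94]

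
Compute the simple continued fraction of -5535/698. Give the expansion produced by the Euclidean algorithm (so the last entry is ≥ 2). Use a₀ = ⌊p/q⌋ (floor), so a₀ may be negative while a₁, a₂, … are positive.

-5535 = -8×698 + 49
698 = 14×49 + 12
49 = 4×12 + 1
12 = 12×1 + 0  (stop)
So -5535/698 = [-8; 14, 4, 12].

[-8; 14, 4, 12]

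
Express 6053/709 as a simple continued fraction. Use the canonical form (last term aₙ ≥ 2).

[8; 1, 1, 6, 5, 3, 3]

6053 = 8*709 + 381
709 = 1*381 + 328
381 = 1*328 + 53
328 = 6*53 + 10
53 = 5*10 + 3
10 = 3*3 + 1
3 = 3*1 + 0  (stop)
So 6053/709 = [8; 1, 1, 6, 5, 3, 3].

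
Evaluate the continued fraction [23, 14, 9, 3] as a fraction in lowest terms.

9113/395

Fold from the inside: start with 3/1.
  9 + 1/3 = 28/3
  14 + 3/28 = 395/28
  23 + 28/395 = 9113/395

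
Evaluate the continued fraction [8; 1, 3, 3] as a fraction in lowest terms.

Using pₖ = aₖpₖ₋₁ + pₖ₋₂ and qₖ = aₖqₖ₋₁ + qₖ₋₂:
  k=0: a=8, p=8, q=1
  k=1: a=1, p=9, q=1
  k=2: a=3, p=35, q=4
  k=3: a=3, p=114, q=13

114/13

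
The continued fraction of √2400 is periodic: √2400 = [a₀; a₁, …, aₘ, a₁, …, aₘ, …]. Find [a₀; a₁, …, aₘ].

[48; 1, 96]

a₀ = ⌊√2400⌋ = 48.
With m₀=0, d₀=1 and mₖ₊₁ = dₖaₖ − mₖ, dₖ₊₁ = (n − mₖ₊₁²)/dₖ, aₖ₊₁ = ⌊(a₀+mₖ₊₁)/dₖ₊₁⌋:
  k=1: m=48, d=96, a=1
  k=2: m=48, d=1, a=96
d=1 and a=2a₀=96 at k=2, so the next step gives (m, d) = (48, 96) again — its k=1 value — and the period has length 2.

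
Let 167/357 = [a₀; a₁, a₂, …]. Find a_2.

7

167 = 0·357 + 167   →  a_0 = 0
357 = 2·167 + 23   →  a_1 = 2
167 = 7·23 + 6   →  a_2 = 7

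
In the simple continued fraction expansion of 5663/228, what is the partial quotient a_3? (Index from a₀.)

5663 = 24·228 + 191   →  a_0 = 24
228 = 1·191 + 37   →  a_1 = 1
191 = 5·37 + 6   →  a_2 = 5
37 = 6·6 + 1   →  a_3 = 6

6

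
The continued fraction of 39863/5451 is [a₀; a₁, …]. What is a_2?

5

39863 = 7·5451 + 1706   →  a_0 = 7
5451 = 3·1706 + 333   →  a_1 = 3
1706 = 5·333 + 41   →  a_2 = 5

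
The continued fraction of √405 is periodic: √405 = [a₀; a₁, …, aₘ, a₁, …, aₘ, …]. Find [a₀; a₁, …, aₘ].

[20; 8, 40]

a₀ = ⌊√405⌋ = 20.
With m₀=0, d₀=1 and mₖ₊₁ = dₖaₖ − mₖ, dₖ₊₁ = (n − mₖ₊₁²)/dₖ, aₖ₊₁ = ⌊(a₀+mₖ₊₁)/dₖ₊₁⌋:
  k=1: m=20, d=5, a=8
  k=2: m=20, d=1, a=40
d=1 and a=2a₀=40 at k=2, so the next step gives (m, d) = (20, 5) again — its k=1 value — and the period has length 2.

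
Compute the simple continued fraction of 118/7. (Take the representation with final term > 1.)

[16; 1, 6]

118 = 16·7 + 6
7 = 1·6 + 1
6 = 6·1 + 0  (stop)
So 118/7 = [16; 1, 6].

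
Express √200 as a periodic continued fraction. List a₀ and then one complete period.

[14; 7, 28]

a₀ = ⌊√200⌋ = 14.
With m₀=0, d₀=1 and mₖ₊₁ = dₖaₖ − mₖ, dₖ₊₁ = (n − mₖ₊₁²)/dₖ, aₖ₊₁ = ⌊(a₀+mₖ₊₁)/dₖ₊₁⌋:
  k=1: m=14, d=4, a=7
  k=2: m=14, d=1, a=28
d=1 and a=2a₀=28 at k=2, so the next step gives (m, d) = (14, 4) again — its k=1 value — and the period has length 2.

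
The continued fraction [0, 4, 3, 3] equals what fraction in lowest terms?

10/43

Fold from the inside: start with 3/1.
  3 + 1/3 = 10/3
  4 + 3/10 = 43/10
  0 + 10/43 = 10/43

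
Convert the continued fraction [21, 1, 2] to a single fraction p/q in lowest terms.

Fold from the inside: start with 2/1.
  1 + 1/2 = 3/2
  21 + 2/3 = 65/3

65/3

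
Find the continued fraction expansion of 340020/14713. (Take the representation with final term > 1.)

340020 = 23·14713 + 1621
14713 = 9·1621 + 124
1621 = 13·124 + 9
124 = 13·9 + 7
9 = 1·7 + 2
7 = 3·2 + 1
2 = 2·1 + 0  (stop)
So 340020/14713 = [23; 9, 13, 13, 1, 3, 2].

[23; 9, 13, 13, 1, 3, 2]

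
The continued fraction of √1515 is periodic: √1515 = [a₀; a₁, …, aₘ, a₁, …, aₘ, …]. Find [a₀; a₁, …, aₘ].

a₀ = ⌊√1515⌋ = 38.
With m₀=0, d₀=1 and mₖ₊₁ = dₖaₖ − mₖ, dₖ₊₁ = (n − mₖ₊₁²)/dₖ, aₖ₊₁ = ⌊(a₀+mₖ₊₁)/dₖ₊₁⌋:
  k=1: m=38, d=71, a=1
  k=2: m=33, d=6, a=11
  k=3: m=33, d=71, a=1
  k=4: m=38, d=1, a=76
d=1 and a=2a₀=76 at k=4, so the next step gives (m, d) = (38, 71) again — its k=1 value — and the period has length 4.

[38; 1, 11, 1, 76]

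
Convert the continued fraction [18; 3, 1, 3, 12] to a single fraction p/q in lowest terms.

Fold from the inside: start with 12/1.
  3 + 1/12 = 37/12
  1 + 12/37 = 49/37
  3 + 37/49 = 184/49
  18 + 49/184 = 3361/184

3361/184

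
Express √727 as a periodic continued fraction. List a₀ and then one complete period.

a₀ = ⌊√727⌋ = 26.
With m₀=0, d₀=1 and mₖ₊₁ = dₖaₖ − mₖ, dₖ₊₁ = (n − mₖ₊₁²)/dₖ, aₖ₊₁ = ⌊(a₀+mₖ₊₁)/dₖ₊₁⌋:
  k=1: m=26, d=51, a=1
  k=2: m=25, d=2, a=25
  k=3: m=25, d=51, a=1
  k=4: m=26, d=1, a=52
d=1 and a=2a₀=52 at k=4, so the next step gives (m, d) = (26, 51) again — its k=1 value — and the period has length 4.

[26; 1, 25, 1, 52]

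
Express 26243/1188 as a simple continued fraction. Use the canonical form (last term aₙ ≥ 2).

[22; 11, 9, 1, 2, 1, 2]

26243 = 22·1188 + 107
1188 = 11·107 + 11
107 = 9·11 + 8
11 = 1·8 + 3
8 = 2·3 + 2
3 = 1·2 + 1
2 = 2·1 + 0  (stop)
So 26243/1188 = [22; 11, 9, 1, 2, 1, 2].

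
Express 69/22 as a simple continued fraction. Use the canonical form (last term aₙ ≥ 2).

[3; 7, 3]

69 = 3*22 + 3
22 = 7*3 + 1
3 = 3*1 + 0  (stop)
So 69/22 = [3; 7, 3].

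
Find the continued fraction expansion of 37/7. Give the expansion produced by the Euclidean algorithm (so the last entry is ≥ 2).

37 = 5·7 + 2
7 = 3·2 + 1
2 = 2·1 + 0  (stop)
So 37/7 = [5; 3, 2].

[5; 3, 2]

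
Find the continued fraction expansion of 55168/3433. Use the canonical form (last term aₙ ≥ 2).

55168 = 16×3433 + 240
3433 = 14×240 + 73
240 = 3×73 + 21
73 = 3×21 + 10
21 = 2×10 + 1
10 = 10×1 + 0  (stop)
So 55168/3433 = [16; 14, 3, 3, 2, 10].

[16; 14, 3, 3, 2, 10]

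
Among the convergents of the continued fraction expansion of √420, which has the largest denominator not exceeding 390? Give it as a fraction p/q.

√420 = [20; 2, 40, …] (period length 2).
Convergents:
  p_0/q_0 = 20/1
  p_1/q_1 = 41/2
  p_2/q_2 = 1660/81
  p_3/q_3 = 3361/164
  p_4/q_4 = 136100/6641
q_3 = 164 ≤ 390 < 6641 = q_4, so the answer is 3361/164.

3361/164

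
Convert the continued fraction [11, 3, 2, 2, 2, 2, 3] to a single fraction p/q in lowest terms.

3817/338

Using pₖ = aₖpₖ₋₁ + pₖ₋₂ and qₖ = aₖqₖ₋₁ + qₖ₋₂:
  k=0: a=11, p=11, q=1
  k=1: a=3, p=34, q=3
  k=2: a=2, p=79, q=7
  k=3: a=2, p=192, q=17
  k=4: a=2, p=463, q=41
  k=5: a=2, p=1118, q=99
  k=6: a=3, p=3817, q=338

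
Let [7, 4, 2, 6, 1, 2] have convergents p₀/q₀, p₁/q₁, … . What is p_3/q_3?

419/58

Using pₖ = aₖpₖ₋₁ + pₖ₋₂, qₖ = aₖqₖ₋₁ + qₖ₋₂ (with p₋₁=1, p₋₂=0, q₋₁=0, q₋₂=1):
  k=0: a=7, p=7, q=1
  k=1: a=4, p=29, q=4
  k=2: a=2, p=65, q=9
  k=3: a=6, p=419, q=58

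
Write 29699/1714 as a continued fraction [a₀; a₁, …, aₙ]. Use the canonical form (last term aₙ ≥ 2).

[17; 3, 18, 10, 3]

29699 = 17×1714 + 561
1714 = 3×561 + 31
561 = 18×31 + 3
31 = 10×3 + 1
3 = 3×1 + 0  (stop)
So 29699/1714 = [17; 3, 18, 10, 3].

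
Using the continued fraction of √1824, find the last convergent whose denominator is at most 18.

726/17

√1824 = [42; 1, 2, 2, 2, 1, 84, …] (period length 6).
Convergents:
  p_0/q_0 = 42/1
  p_1/q_1 = 43/1
  p_2/q_2 = 128/3
  p_3/q_3 = 299/7
  p_4/q_4 = 726/17
  p_5/q_5 = 1025/24
q_4 = 17 ≤ 18 < 24 = q_5, so the answer is 726/17.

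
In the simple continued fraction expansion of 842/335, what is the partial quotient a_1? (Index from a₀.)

1

842 = 2·335 + 172   →  a_0 = 2
335 = 1·172 + 163   →  a_1 = 1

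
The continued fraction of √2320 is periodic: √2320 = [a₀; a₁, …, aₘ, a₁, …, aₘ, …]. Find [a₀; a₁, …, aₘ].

a₀ = ⌊√2320⌋ = 48.
With m₀=0, d₀=1 and mₖ₊₁ = dₖaₖ − mₖ, dₖ₊₁ = (n − mₖ₊₁²)/dₖ, aₖ₊₁ = ⌊(a₀+mₖ₊₁)/dₖ₊₁⌋:
  k=1: m=48, d=16, a=6
  k=2: m=48, d=1, a=96
d=1 and a=2a₀=96 at k=2, so the next step gives (m, d) = (48, 16) again — its k=1 value — and the period has length 2.

[48; 6, 96]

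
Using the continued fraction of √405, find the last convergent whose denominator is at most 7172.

51841/2576

√405 = [20; 8, 40, …] (period length 2).
Convergents:
  p_0/q_0 = 20/1
  p_1/q_1 = 161/8
  p_2/q_2 = 6460/321
  p_3/q_3 = 51841/2576
  p_4/q_4 = 2080100/103361
q_3 = 2576 ≤ 7172 < 103361 = q_4, so the answer is 51841/2576.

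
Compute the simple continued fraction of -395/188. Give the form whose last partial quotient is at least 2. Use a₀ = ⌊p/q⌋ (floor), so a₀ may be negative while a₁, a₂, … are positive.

[-3; 1, 8, 1, 8, 2]

-395 = -3*188 + 169
188 = 1*169 + 19
169 = 8*19 + 17
19 = 1*17 + 2
17 = 8*2 + 1
2 = 2*1 + 0  (stop)
So -395/188 = [-3; 1, 8, 1, 8, 2].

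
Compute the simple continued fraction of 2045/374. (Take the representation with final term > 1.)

[5; 2, 7, 3, 2, 3]

2045 = 5*374 + 175
374 = 2*175 + 24
175 = 7*24 + 7
24 = 3*7 + 3
7 = 2*3 + 1
3 = 3*1 + 0  (stop)
So 2045/374 = [5; 2, 7, 3, 2, 3].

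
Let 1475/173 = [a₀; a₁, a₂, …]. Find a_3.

1475 = 8·173 + 91   →  a_0 = 8
173 = 1·91 + 82   →  a_1 = 1
91 = 1·82 + 9   →  a_2 = 1
82 = 9·9 + 1   →  a_3 = 9

9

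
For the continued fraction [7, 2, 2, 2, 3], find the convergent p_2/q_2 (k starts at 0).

37/5

Using pₖ = aₖpₖ₋₁ + pₖ₋₂, qₖ = aₖqₖ₋₁ + qₖ₋₂ (with p₋₁=1, p₋₂=0, q₋₁=0, q₋₂=1):
  k=0: a=7, p=7, q=1
  k=1: a=2, p=15, q=2
  k=2: a=2, p=37, q=5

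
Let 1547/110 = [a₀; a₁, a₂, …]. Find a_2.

1

1547 = 14·110 + 7   →  a_0 = 14
110 = 15·7 + 5   →  a_1 = 15
7 = 1·5 + 2   →  a_2 = 1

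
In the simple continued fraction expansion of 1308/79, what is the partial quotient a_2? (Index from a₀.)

1

1308 = 16·79 + 44   →  a_0 = 16
79 = 1·44 + 35   →  a_1 = 1
44 = 1·35 + 9   →  a_2 = 1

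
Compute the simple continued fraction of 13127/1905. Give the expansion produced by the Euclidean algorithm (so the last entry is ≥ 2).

13127 = 6×1905 + 1697
1905 = 1×1697 + 208
1697 = 8×208 + 33
208 = 6×33 + 10
33 = 3×10 + 3
10 = 3×3 + 1
3 = 3×1 + 0  (stop)
So 13127/1905 = [6; 1, 8, 6, 3, 3, 3].

[6; 1, 8, 6, 3, 3, 3]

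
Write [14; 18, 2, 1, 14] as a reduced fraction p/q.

11342/807

Using pₖ = aₖpₖ₋₁ + pₖ₋₂ and qₖ = aₖqₖ₋₁ + qₖ₋₂:
  k=0: a=14, p=14, q=1
  k=1: a=18, p=253, q=18
  k=2: a=2, p=520, q=37
  k=3: a=1, p=773, q=55
  k=4: a=14, p=11342, q=807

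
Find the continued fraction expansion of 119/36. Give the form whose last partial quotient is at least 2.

119 = 3×36 + 11
36 = 3×11 + 3
11 = 3×3 + 2
3 = 1×2 + 1
2 = 2×1 + 0  (stop)
So 119/36 = [3; 3, 3, 1, 2].

[3; 3, 3, 1, 2]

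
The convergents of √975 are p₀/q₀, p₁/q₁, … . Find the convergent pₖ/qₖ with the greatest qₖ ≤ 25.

281/9

√975 = [31; 4, 2, 4, 62, …] (period length 4).
Convergents:
  p_0/q_0 = 31/1
  p_1/q_1 = 125/4
  p_2/q_2 = 281/9
  p_3/q_3 = 1249/40
q_2 = 9 ≤ 25 < 40 = q_3, so the answer is 281/9.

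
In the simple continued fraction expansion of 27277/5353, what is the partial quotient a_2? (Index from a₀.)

2

27277 = 5·5353 + 512   →  a_0 = 5
5353 = 10·512 + 233   →  a_1 = 10
512 = 2·233 + 46   →  a_2 = 2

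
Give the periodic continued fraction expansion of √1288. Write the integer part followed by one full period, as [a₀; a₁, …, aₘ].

[35; 1, 7, 1, 70]

a₀ = ⌊√1288⌋ = 35.
With m₀=0, d₀=1 and mₖ₊₁ = dₖaₖ − mₖ, dₖ₊₁ = (n − mₖ₊₁²)/dₖ, aₖ₊₁ = ⌊(a₀+mₖ₊₁)/dₖ₊₁⌋:
  k=1: m=35, d=63, a=1
  k=2: m=28, d=8, a=7
  k=3: m=28, d=63, a=1
  k=4: m=35, d=1, a=70
d=1 and a=2a₀=70 at k=4, so the next step gives (m, d) = (35, 63) again — its k=1 value — and the period has length 4.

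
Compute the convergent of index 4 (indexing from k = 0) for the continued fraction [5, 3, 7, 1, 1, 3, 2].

Using pₖ = aₖpₖ₋₁ + pₖ₋₂, qₖ = aₖqₖ₋₁ + qₖ₋₂ (with p₋₁=1, p₋₂=0, q₋₁=0, q₋₂=1):
  k=0: a=5, p=5, q=1
  k=1: a=3, p=16, q=3
  k=2: a=7, p=117, q=22
  k=3: a=1, p=133, q=25
  k=4: a=1, p=250, q=47

250/47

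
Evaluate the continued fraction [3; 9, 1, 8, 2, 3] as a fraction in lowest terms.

2025/653

Fold from the inside: start with 3/1.
  2 + 1/3 = 7/3
  8 + 3/7 = 59/7
  1 + 7/59 = 66/59
  9 + 59/66 = 653/66
  3 + 66/653 = 2025/653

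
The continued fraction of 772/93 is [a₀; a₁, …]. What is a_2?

772 = 8·93 + 28   →  a_0 = 8
93 = 3·28 + 9   →  a_1 = 3
28 = 3·9 + 1   →  a_2 = 3

3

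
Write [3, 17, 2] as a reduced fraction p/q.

Fold from the inside: start with 2/1.
  17 + 1/2 = 35/2
  3 + 2/35 = 107/35

107/35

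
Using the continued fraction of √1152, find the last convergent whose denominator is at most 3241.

39202/1155

√1152 = [33; 1, 15, 1, 66, …] (period length 4).
Convergents:
  p_0/q_0 = 33/1
  p_1/q_1 = 34/1
  p_2/q_2 = 543/16
  p_3/q_3 = 577/17
  p_4/q_4 = 38625/1138
  p_5/q_5 = 39202/1155
  p_6/q_6 = 626655/18463
q_5 = 1155 ≤ 3241 < 18463 = q_6, so the answer is 39202/1155.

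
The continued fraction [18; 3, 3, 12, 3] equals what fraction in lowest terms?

6936/379

Using pₖ = aₖpₖ₋₁ + pₖ₋₂ and qₖ = aₖqₖ₋₁ + qₖ₋₂:
  k=0: a=18, p=18, q=1
  k=1: a=3, p=55, q=3
  k=2: a=3, p=183, q=10
  k=3: a=12, p=2251, q=123
  k=4: a=3, p=6936, q=379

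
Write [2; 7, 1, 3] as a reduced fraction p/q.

66/31

Fold from the inside: start with 3/1.
  1 + 1/3 = 4/3
  7 + 3/4 = 31/4
  2 + 4/31 = 66/31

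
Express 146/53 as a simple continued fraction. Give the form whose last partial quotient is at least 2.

146 = 2·53 + 40
53 = 1·40 + 13
40 = 3·13 + 1
13 = 13·1 + 0  (stop)
So 146/53 = [2; 1, 3, 13].

[2; 1, 3, 13]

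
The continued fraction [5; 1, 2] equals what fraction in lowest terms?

17/3

Using pₖ = aₖpₖ₋₁ + pₖ₋₂ and qₖ = aₖqₖ₋₁ + qₖ₋₂:
  k=0: a=5, p=5, q=1
  k=1: a=1, p=6, q=1
  k=2: a=2, p=17, q=3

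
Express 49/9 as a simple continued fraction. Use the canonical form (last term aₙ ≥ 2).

49 = 5×9 + 4
9 = 2×4 + 1
4 = 4×1 + 0  (stop)
So 49/9 = [5; 2, 4].

[5; 2, 4]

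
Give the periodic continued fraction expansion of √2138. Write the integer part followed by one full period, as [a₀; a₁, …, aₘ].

a₀ = ⌊√2138⌋ = 46.

[46; 4, 5, 5, 4, 92]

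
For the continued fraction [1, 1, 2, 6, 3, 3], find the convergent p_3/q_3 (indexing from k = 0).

Using pₖ = aₖpₖ₋₁ + pₖ₋₂, qₖ = aₖqₖ₋₁ + qₖ₋₂ (with p₋₁=1, p₋₂=0, q₋₁=0, q₋₂=1):
  k=0: a=1, p=1, q=1
  k=1: a=1, p=2, q=1
  k=2: a=2, p=5, q=3
  k=3: a=6, p=32, q=19

32/19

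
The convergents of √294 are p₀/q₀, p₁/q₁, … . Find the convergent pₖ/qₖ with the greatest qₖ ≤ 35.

583/34

√294 = [17; 6, 1, 4, 1, 6, 34, …] (period length 6).
Convergents:
  p_0/q_0 = 17/1
  p_1/q_1 = 103/6
  p_2/q_2 = 120/7
  p_3/q_3 = 583/34
  p_4/q_4 = 703/41
q_3 = 34 ≤ 35 < 41 = q_4, so the answer is 583/34.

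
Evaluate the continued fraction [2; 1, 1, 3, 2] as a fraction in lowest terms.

Fold from the inside: start with 2/1.
  3 + 1/2 = 7/2
  1 + 2/7 = 9/7
  1 + 7/9 = 16/9
  2 + 9/16 = 41/16

41/16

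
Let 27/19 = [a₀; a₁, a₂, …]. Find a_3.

1

27 = 1·19 + 8   →  a_0 = 1
19 = 2·8 + 3   →  a_1 = 2
8 = 2·3 + 2   →  a_2 = 2
3 = 1·2 + 1   →  a_3 = 1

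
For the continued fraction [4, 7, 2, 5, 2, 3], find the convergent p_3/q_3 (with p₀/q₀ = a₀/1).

Using pₖ = aₖpₖ₋₁ + pₖ₋₂, qₖ = aₖqₖ₋₁ + qₖ₋₂ (with p₋₁=1, p₋₂=0, q₋₁=0, q₋₂=1):
  k=0: a=4, p=4, q=1
  k=1: a=7, p=29, q=7
  k=2: a=2, p=62, q=15
  k=3: a=5, p=339, q=82

339/82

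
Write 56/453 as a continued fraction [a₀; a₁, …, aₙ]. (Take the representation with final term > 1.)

56 = 0·453 + 56
453 = 8·56 + 5
56 = 11·5 + 1
5 = 5·1 + 0  (stop)
So 56/453 = [0; 8, 11, 5].

[0; 8, 11, 5]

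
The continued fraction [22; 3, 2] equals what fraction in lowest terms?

Fold from the inside: start with 2/1.
  3 + 1/2 = 7/2
  22 + 2/7 = 156/7

156/7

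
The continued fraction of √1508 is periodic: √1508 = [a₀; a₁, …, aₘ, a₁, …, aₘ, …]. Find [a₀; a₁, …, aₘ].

a₀ = ⌊√1508⌋ = 38.
With m₀=0, d₀=1 and mₖ₊₁ = dₖaₖ − mₖ, dₖ₊₁ = (n − mₖ₊₁²)/dₖ, aₖ₊₁ = ⌊(a₀+mₖ₊₁)/dₖ₊₁⌋:
  k=1: m=38, d=64, a=1
  k=2: m=26, d=13, a=4
  k=3: m=26, d=64, a=1
  k=4: m=38, d=1, a=76
d=1 and a=2a₀=76 at k=4, so the next step gives (m, d) = (38, 64) again — its k=1 value — and the period has length 4.

[38; 1, 4, 1, 76]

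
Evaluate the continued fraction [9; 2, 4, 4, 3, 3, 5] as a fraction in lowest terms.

Fold from the inside: start with 5/1.
  3 + 1/5 = 16/5
  3 + 5/16 = 53/16
  4 + 16/53 = 228/53
  4 + 53/228 = 965/228
  2 + 228/965 = 2158/965
  9 + 965/2158 = 20387/2158

20387/2158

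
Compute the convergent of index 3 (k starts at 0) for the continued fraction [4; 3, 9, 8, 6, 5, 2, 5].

981/227

Using pₖ = aₖpₖ₋₁ + pₖ₋₂, qₖ = aₖqₖ₋₁ + qₖ₋₂ (with p₋₁=1, p₋₂=0, q₋₁=0, q₋₂=1):
  k=0: a=4, p=4, q=1
  k=1: a=3, p=13, q=3
  k=2: a=9, p=121, q=28
  k=3: a=8, p=981, q=227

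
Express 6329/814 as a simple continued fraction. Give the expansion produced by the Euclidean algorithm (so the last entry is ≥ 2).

[7; 1, 3, 2, 4, 3, 6]

6329 = 7·814 + 631
814 = 1·631 + 183
631 = 3·183 + 82
183 = 2·82 + 19
82 = 4·19 + 6
19 = 3·6 + 1
6 = 6·1 + 0  (stop)
So 6329/814 = [7; 1, 3, 2, 4, 3, 6].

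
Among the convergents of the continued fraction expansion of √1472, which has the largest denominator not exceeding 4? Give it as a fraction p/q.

√1472 = [38; 2, 1, 2, 1, 2, 76, …] (period length 6).
Convergents:
  p_0/q_0 = 38/1
  p_1/q_1 = 77/2
  p_2/q_2 = 115/3
  p_3/q_3 = 307/8
q_2 = 3 ≤ 4 < 8 = q_3, so the answer is 115/3.

115/3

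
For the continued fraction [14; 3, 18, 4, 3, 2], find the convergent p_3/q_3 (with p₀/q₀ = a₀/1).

3195/223

Using pₖ = aₖpₖ₋₁ + pₖ₋₂, qₖ = aₖqₖ₋₁ + qₖ₋₂ (with p₋₁=1, p₋₂=0, q₋₁=0, q₋₂=1):
  k=0: a=14, p=14, q=1
  k=1: a=3, p=43, q=3
  k=2: a=18, p=788, q=55
  k=3: a=4, p=3195, q=223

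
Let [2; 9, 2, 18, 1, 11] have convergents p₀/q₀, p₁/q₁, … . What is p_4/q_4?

779/370

Using pₖ = aₖpₖ₋₁ + pₖ₋₂, qₖ = aₖqₖ₋₁ + qₖ₋₂ (with p₋₁=1, p₋₂=0, q₋₁=0, q₋₂=1):
  k=0: a=2, p=2, q=1
  k=1: a=9, p=19, q=9
  k=2: a=2, p=40, q=19
  k=3: a=18, p=739, q=351
  k=4: a=1, p=779, q=370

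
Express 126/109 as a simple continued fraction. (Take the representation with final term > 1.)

[1; 6, 2, 2, 3]

126 = 1·109 + 17
109 = 6·17 + 7
17 = 2·7 + 3
7 = 2·3 + 1
3 = 3·1 + 0  (stop)
So 126/109 = [1; 6, 2, 2, 3].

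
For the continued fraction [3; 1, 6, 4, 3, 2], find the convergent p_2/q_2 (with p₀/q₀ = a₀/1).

Using pₖ = aₖpₖ₋₁ + pₖ₋₂, qₖ = aₖqₖ₋₁ + qₖ₋₂ (with p₋₁=1, p₋₂=0, q₋₁=0, q₋₂=1):
  k=0: a=3, p=3, q=1
  k=1: a=1, p=4, q=1
  k=2: a=6, p=27, q=7

27/7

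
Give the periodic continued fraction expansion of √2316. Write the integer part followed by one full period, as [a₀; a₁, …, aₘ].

a₀ = ⌊√2316⌋ = 48.
With m₀=0, d₀=1 and mₖ₊₁ = dₖaₖ − mₖ, dₖ₊₁ = (n − mₖ₊₁²)/dₖ, aₖ₊₁ = ⌊(a₀+mₖ₊₁)/dₖ₊₁⌋:
  k=1: m=48, d=12, a=8
  k=2: m=48, d=1, a=96
d=1 and a=2a₀=96 at k=2, so the next step gives (m, d) = (48, 12) again — its k=1 value — and the period has length 2.

[48; 8, 96]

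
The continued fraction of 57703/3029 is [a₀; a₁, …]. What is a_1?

57703 = 19·3029 + 152   →  a_0 = 19
3029 = 19·152 + 141   →  a_1 = 19

19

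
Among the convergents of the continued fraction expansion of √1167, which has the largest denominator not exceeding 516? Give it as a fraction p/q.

√1167 = [34; 6, 5, 11, 5, 6, 68, …] (period length 6).
Convergents:
  p_0/q_0 = 34/1
  p_1/q_1 = 205/6
  p_2/q_2 = 1059/31
  p_3/q_3 = 11854/347
  p_4/q_4 = 60329/1766
q_3 = 347 ≤ 516 < 1766 = q_4, so the answer is 11854/347.

11854/347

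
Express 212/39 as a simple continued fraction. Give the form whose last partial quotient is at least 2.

212 = 5·39 + 17
39 = 2·17 + 5
17 = 3·5 + 2
5 = 2·2 + 1
2 = 2·1 + 0  (stop)
So 212/39 = [5; 2, 3, 2, 2].

[5; 2, 3, 2, 2]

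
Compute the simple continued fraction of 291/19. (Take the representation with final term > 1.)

291 = 15·19 + 6
19 = 3·6 + 1
6 = 6·1 + 0  (stop)
So 291/19 = [15; 3, 6].

[15; 3, 6]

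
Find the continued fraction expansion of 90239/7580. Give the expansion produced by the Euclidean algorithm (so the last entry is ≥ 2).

90239 = 11*7580 + 6859
7580 = 1*6859 + 721
6859 = 9*721 + 370
721 = 1*370 + 351
370 = 1*351 + 19
351 = 18*19 + 9
19 = 2*9 + 1
9 = 9*1 + 0  (stop)
So 90239/7580 = [11; 1, 9, 1, 1, 18, 2, 9].

[11; 1, 9, 1, 1, 18, 2, 9]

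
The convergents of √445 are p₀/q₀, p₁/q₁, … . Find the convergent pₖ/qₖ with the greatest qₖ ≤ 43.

443/21

√445 = [21; 10, 1, 1, 10, 42, …] (period length 5).
Convergents:
  p_0/q_0 = 21/1
  p_1/q_1 = 211/10
  p_2/q_2 = 232/11
  p_3/q_3 = 443/21
  p_4/q_4 = 4662/221
q_3 = 21 ≤ 43 < 221 = q_4, so the answer is 443/21.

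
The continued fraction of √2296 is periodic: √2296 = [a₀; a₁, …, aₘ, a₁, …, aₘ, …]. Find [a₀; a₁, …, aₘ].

a₀ = ⌊√2296⌋ = 47.
With m₀=0, d₀=1 and mₖ₊₁ = dₖaₖ − mₖ, dₖ₊₁ = (n − mₖ₊₁²)/dₖ, aₖ₊₁ = ⌊(a₀+mₖ₊₁)/dₖ₊₁⌋:
  k=1: m=47, d=87, a=1
  k=2: m=40, d=8, a=10
  k=3: m=40, d=87, a=1
  k=4: m=47, d=1, a=94
d=1 and a=2a₀=94 at k=4, so the next step gives (m, d) = (47, 87) again — its k=1 value — and the period has length 4.

[47; 1, 10, 1, 94]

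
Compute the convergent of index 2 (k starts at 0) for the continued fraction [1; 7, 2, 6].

Using pₖ = aₖpₖ₋₁ + pₖ₋₂, qₖ = aₖqₖ₋₁ + qₖ₋₂ (with p₋₁=1, p₋₂=0, q₋₁=0, q₋₂=1):
  k=0: a=1, p=1, q=1
  k=1: a=7, p=8, q=7
  k=2: a=2, p=17, q=15

17/15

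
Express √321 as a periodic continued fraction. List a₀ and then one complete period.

a₀ = ⌊√321⌋ = 17.

[17; 1, 10, 1, 34]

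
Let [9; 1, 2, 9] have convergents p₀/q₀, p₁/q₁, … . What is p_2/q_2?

Using pₖ = aₖpₖ₋₁ + pₖ₋₂, qₖ = aₖqₖ₋₁ + qₖ₋₂ (with p₋₁=1, p₋₂=0, q₋₁=0, q₋₂=1):
  k=0: a=9, p=9, q=1
  k=1: a=1, p=10, q=1
  k=2: a=2, p=29, q=3

29/3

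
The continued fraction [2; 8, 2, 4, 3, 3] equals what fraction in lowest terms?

Using pₖ = aₖpₖ₋₁ + pₖ₋₂ and qₖ = aₖqₖ₋₁ + qₖ₋₂:
  k=0: a=2, p=2, q=1
  k=1: a=8, p=17, q=8
  k=2: a=2, p=36, q=17
  k=3: a=4, p=161, q=76
  k=4: a=3, p=519, q=245
  k=5: a=3, p=1718, q=811

1718/811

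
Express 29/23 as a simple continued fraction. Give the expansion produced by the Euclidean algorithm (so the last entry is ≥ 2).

29 = 1*23 + 6
23 = 3*6 + 5
6 = 1*5 + 1
5 = 5*1 + 0  (stop)
So 29/23 = [1; 3, 1, 5].

[1; 3, 1, 5]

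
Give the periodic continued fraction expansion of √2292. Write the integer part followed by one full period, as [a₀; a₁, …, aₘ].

a₀ = ⌊√2292⌋ = 47.
With m₀=0, d₀=1 and mₖ₊₁ = dₖaₖ − mₖ, dₖ₊₁ = (n − mₖ₊₁²)/dₖ, aₖ₊₁ = ⌊(a₀+mₖ₊₁)/dₖ₊₁⌋:
  k=1: m=47, d=83, a=1
  k=2: m=36, d=12, a=6
  k=3: m=36, d=83, a=1
  k=4: m=47, d=1, a=94
d=1 and a=2a₀=94 at k=4, so the next step gives (m, d) = (47, 83) again — its k=1 value — and the period has length 4.

[47; 1, 6, 1, 94]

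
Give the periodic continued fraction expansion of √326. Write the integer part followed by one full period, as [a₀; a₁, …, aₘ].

[18; 18, 36]

a₀ = ⌊√326⌋ = 18.
With m₀=0, d₀=1 and mₖ₊₁ = dₖaₖ − mₖ, dₖ₊₁ = (n − mₖ₊₁²)/dₖ, aₖ₊₁ = ⌊(a₀+mₖ₊₁)/dₖ₊₁⌋:
  k=1: m=18, d=2, a=18
  k=2: m=18, d=1, a=36
d=1 and a=2a₀=36 at k=2, so the next step gives (m, d) = (18, 2) again — its k=1 value — and the period has length 2.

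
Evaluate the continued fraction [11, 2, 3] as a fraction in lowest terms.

Using pₖ = aₖpₖ₋₁ + pₖ₋₂ and qₖ = aₖqₖ₋₁ + qₖ₋₂:
  k=0: a=11, p=11, q=1
  k=1: a=2, p=23, q=2
  k=2: a=3, p=80, q=7

80/7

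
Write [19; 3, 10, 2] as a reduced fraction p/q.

Fold from the inside: start with 2/1.
  10 + 1/2 = 21/2
  3 + 2/21 = 65/21
  19 + 21/65 = 1256/65

1256/65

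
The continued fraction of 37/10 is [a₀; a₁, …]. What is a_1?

37 = 3·10 + 7   →  a_0 = 3
10 = 1·7 + 3   →  a_1 = 1

1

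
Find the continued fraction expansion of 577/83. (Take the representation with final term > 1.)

577 = 6·83 + 79
83 = 1·79 + 4
79 = 19·4 + 3
4 = 1·3 + 1
3 = 3·1 + 0  (stop)
So 577/83 = [6; 1, 19, 1, 3].

[6; 1, 19, 1, 3]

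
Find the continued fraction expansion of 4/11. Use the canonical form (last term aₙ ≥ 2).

4 = 0×11 + 4
11 = 2×4 + 3
4 = 1×3 + 1
3 = 3×1 + 0  (stop)
So 4/11 = [0; 2, 1, 3].

[0; 2, 1, 3]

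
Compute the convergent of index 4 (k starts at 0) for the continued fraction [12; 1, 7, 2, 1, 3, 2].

322/25

Using pₖ = aₖpₖ₋₁ + pₖ₋₂, qₖ = aₖqₖ₋₁ + qₖ₋₂ (with p₋₁=1, p₋₂=0, q₋₁=0, q₋₂=1):
  k=0: a=12, p=12, q=1
  k=1: a=1, p=13, q=1
  k=2: a=7, p=103, q=8
  k=3: a=2, p=219, q=17
  k=4: a=1, p=322, q=25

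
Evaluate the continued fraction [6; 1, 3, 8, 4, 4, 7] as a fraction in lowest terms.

28212/4175

Using pₖ = aₖpₖ₋₁ + pₖ₋₂ and qₖ = aₖqₖ₋₁ + qₖ₋₂:
  k=0: a=6, p=6, q=1
  k=1: a=1, p=7, q=1
  k=2: a=3, p=27, q=4
  k=3: a=8, p=223, q=33
  k=4: a=4, p=919, q=136
  k=5: a=4, p=3899, q=577
  k=6: a=7, p=28212, q=4175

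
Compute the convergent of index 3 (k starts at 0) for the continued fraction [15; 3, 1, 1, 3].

Using pₖ = aₖpₖ₋₁ + pₖ₋₂, qₖ = aₖqₖ₋₁ + qₖ₋₂ (with p₋₁=1, p₋₂=0, q₋₁=0, q₋₂=1):
  k=0: a=15, p=15, q=1
  k=1: a=3, p=46, q=3
  k=2: a=1, p=61, q=4
  k=3: a=1, p=107, q=7

107/7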